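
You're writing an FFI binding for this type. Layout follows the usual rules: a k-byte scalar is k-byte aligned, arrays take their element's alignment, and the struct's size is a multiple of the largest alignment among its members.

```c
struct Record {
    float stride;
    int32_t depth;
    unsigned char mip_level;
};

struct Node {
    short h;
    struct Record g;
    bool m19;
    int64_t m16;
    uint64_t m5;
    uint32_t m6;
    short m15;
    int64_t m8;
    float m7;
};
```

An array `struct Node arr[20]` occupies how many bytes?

1280

Record: @0: stride [4B, align 4] → 4; @4: depth [4B, align 4] → 8; @8: mip_level [1B, align 1] → 9; +3 tail pad (align 4); size 12, align 4
@0: h [2B, align 2] → 2
+2 pad (align 4)
@4: g [12B, align 4] → 16
@16: m19 [1B, align 1] → 17
+7 pad (align 8)
@24: m16 [8B, align 8] → 32
@32: m5 [8B, align 8] → 40
@40: m6 [4B, align 4] → 44
@44: m15 [2B, align 2] → 46
+2 pad (align 8)
@48: m8 [8B, align 8] → 56
@56: m7 [4B, align 4] → 60
+4 tail pad (align 8)
size 64, align 8
array of 20: 20 × 64 = 1280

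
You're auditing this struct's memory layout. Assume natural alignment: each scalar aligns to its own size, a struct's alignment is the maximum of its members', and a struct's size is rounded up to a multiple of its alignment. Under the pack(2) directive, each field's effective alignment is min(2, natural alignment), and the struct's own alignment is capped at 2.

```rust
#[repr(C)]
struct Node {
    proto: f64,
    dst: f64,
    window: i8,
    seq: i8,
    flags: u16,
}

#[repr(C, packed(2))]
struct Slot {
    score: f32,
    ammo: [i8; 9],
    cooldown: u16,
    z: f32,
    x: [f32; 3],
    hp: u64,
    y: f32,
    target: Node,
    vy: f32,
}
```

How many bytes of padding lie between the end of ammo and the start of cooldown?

1

Node: proto at 0 (size 8, align 8) → ends 8; dst at 8 (size 8, align 8) → ends 16; window at 16 (size 1, align 1) → ends 17; seq at 17 (size 1, align 1) → ends 18; flags at 18 (size 2, align 2) → ends 20; tail pad 4 to reach multiple of 8; total 24 bytes, alignment 8
score at 0 (size 4, align 2) → ends 4
ammo at 4 (size 9, align 1) → ends 13
pad 1 to align 2 for cooldown
cooldown at 14 (size 2, align 2) → ends 16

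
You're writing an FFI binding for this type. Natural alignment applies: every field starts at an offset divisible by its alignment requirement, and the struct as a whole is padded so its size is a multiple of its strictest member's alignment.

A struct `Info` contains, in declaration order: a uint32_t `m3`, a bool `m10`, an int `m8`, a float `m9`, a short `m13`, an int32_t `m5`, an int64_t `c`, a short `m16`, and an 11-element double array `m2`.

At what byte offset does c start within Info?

24

0..4  m3  (4B, 4-aligned)
4..5  m10  (1B, 1-aligned)
5..8  -- padding (3B)
8..12  m8  (4B, 4-aligned)
12..16  m9  (4B, 4-aligned)
16..18  m13  (2B, 2-aligned)
18..20  -- padding (2B)
20..24  m5  (4B, 4-aligned)
24..32  c  (8B, 8-aligned)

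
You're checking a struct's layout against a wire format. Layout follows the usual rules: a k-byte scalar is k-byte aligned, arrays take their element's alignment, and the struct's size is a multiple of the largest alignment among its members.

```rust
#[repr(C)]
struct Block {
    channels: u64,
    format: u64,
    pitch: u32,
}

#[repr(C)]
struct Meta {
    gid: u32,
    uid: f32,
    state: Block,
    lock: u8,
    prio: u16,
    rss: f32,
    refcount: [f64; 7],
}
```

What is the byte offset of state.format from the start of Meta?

16

Block: channels at 0 (size 8, align 8) → ends 8; format at 8 (size 8, align 8) → ends 16; pitch at 16 (size 4, align 4) → ends 20; tail pad 4 to reach multiple of 8; total 24 bytes, alignment 8
gid at 0 (size 4, align 4) → ends 4
uid at 4 (size 4, align 4) → ends 8
state at 8 (size 24, align 8) → ends 32
within Block: format at 8
8 + 8 = 16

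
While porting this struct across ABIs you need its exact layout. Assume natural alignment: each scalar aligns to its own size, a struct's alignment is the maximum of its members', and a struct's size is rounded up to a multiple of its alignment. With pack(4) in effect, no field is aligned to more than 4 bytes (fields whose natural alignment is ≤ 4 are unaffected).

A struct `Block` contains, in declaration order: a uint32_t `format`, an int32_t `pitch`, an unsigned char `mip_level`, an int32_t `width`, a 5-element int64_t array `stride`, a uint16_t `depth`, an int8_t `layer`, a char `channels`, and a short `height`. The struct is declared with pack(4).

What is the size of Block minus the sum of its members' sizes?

format at 0 (size 4, align 4) → ends 4
pitch at 4 (size 4, align 4) → ends 8
mip_level at 8 (size 1, align 1) → ends 9
pad 3 to align 4 for width
width at 12 (size 4, align 4) → ends 16
stride at 16 (size 40, align 4) → ends 56
depth at 56 (size 2, align 2) → ends 58
layer at 58 (size 1, align 1) → ends 59
channels at 59 (size 1, align 1) → ends 60
height at 60 (size 2, align 2) → ends 62
tail pad 2 to reach multiple of 4
total 64 bytes, alignment 4
data bytes 59, size 64 → padding 5

5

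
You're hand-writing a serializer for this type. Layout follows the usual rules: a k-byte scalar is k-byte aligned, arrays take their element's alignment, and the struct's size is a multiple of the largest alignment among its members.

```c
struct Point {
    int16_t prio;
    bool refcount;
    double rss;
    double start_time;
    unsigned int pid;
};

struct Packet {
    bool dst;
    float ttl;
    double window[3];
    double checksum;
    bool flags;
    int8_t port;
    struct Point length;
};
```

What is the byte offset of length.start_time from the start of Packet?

Point: @0: prio [2B, align 2] → 2; @2: refcount [1B, align 1] → 3; +5 pad (align 8); @8: rss [8B, align 8] → 16; @16: start_time [8B, align 8] → 24; @24: pid [4B, align 4] → 28; +4 tail pad (align 8); size 32, align 8
@0: dst [1B, align 1] → 1
+3 pad (align 4)
@4: ttl [4B, align 4] → 8
@8: window [24B, align 8] → 32
@32: checksum [8B, align 8] → 40
@40: flags [1B, align 1] → 41
@41: port [1B, align 1] → 42
+6 pad (align 8)
@48: length [32B, align 8] → 80
within Point: start_time at 16
48 + 16 = 64

64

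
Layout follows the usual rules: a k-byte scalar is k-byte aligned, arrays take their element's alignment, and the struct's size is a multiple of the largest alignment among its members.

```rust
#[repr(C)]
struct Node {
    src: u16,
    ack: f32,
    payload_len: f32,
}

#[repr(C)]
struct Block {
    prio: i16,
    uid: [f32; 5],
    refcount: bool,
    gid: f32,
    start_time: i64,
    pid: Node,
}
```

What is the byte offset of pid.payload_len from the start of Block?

48

Node: src at 0 (size 2, align 2) → ends 2; pad 2 to align 4 for ack; ack at 4 (size 4, align 4) → ends 8; payload_len at 8 (size 4, align 4) → ends 12; total 12 bytes, alignment 4
prio at 0 (size 2, align 2) → ends 2
pad 2 to align 4 for uid
uid at 4 (size 20, align 4) → ends 24
refcount at 24 (size 1, align 1) → ends 25
pad 3 to align 4 for gid
gid at 28 (size 4, align 4) → ends 32
start_time at 32 (size 8, align 8) → ends 40
pid at 40 (size 12, align 4) → ends 52
within Node: payload_len at 8
40 + 8 = 48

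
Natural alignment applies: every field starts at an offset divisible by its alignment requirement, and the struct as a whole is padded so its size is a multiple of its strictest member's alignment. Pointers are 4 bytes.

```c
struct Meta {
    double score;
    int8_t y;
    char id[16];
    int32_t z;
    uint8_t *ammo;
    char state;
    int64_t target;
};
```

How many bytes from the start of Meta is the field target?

@0: score [8B, align 8] → 8
@8: y [1B, align 1] → 9
@9: id [16B, align 1] → 25
+3 pad (align 4)
@28: z [4B, align 4] → 32
@32: ammo [4B, align 4] → 36
@36: state [1B, align 1] → 37
+3 pad (align 8)
@40: target [8B, align 8] → 48

40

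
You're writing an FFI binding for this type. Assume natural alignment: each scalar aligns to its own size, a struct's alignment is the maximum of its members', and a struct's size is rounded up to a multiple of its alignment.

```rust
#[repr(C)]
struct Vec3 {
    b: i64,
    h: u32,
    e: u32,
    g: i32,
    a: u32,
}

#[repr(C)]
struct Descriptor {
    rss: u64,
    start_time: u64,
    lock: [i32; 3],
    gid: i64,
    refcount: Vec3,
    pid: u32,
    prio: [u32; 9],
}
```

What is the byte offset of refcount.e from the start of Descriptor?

Vec3: @0: b [8B, align 8] → 8; @8: h [4B, align 4] → 12; @12: e [4B, align 4] → 16; @16: g [4B, align 4] → 20; @20: a [4B, align 4] → 24; size 24, align 8
@0: rss [8B, align 8] → 8
@8: start_time [8B, align 8] → 16
@16: lock [12B, align 4] → 28
+4 pad (align 8)
@32: gid [8B, align 8] → 40
@40: refcount [24B, align 8] → 64
within Vec3: e at 12
40 + 12 = 52

52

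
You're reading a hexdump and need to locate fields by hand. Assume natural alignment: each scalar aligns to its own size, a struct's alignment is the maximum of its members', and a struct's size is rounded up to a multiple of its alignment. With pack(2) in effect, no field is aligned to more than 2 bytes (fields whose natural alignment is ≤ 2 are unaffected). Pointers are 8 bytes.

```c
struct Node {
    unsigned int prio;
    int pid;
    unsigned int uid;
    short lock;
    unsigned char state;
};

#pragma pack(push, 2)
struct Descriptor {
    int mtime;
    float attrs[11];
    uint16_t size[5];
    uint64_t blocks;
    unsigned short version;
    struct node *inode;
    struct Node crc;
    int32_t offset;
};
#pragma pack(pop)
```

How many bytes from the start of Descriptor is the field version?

66

Node: 0..4  prio  (4B, 4-aligned); 4..8  pid  (4B, 4-aligned); 8..12  uid  (4B, 4-aligned); 12..14  lock  (2B, 2-aligned); 14..15  state  (1B, 1-aligned); 15..16  -- tail padding (1B); sizeof = 16, alignof = 4
0..4  mtime  (4B, 2-aligned)
4..48  attrs  (44B, 2-aligned)
48..58  size  (10B, 2-aligned)
58..66  blocks  (8B, 2-aligned)
66..68  version  (2B, 2-aligned)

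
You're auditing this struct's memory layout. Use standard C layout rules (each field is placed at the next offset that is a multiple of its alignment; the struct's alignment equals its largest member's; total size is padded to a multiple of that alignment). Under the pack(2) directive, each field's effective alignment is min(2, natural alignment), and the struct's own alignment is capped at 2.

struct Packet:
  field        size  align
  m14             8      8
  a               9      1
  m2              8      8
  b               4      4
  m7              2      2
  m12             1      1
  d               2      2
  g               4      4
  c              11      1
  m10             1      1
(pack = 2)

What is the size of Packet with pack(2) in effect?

52

@0: m14 [8B, align 2] → 8
@8: a [9B, align 1] → 17
+1 pad (align 2)
@18: m2 [8B, align 2] → 26
@26: b [4B, align 2] → 30
@30: m7 [2B, align 2] → 32
@32: m12 [1B, align 1] → 33
+1 pad (align 2)
@34: d [2B, align 2] → 36
@36: g [4B, align 2] → 40
@40: c [11B, align 1] → 51
@51: m10 [1B, align 1] → 52
size 52, align 2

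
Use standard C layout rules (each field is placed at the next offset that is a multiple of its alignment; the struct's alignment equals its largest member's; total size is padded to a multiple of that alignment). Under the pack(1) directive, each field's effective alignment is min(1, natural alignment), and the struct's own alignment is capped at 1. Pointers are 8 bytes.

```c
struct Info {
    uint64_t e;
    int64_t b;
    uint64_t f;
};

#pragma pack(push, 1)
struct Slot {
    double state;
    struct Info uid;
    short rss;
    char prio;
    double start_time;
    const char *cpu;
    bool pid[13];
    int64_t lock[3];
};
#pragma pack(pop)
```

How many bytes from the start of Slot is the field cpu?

Info: e at 0 (size 8, align 8) → ends 8; b at 8 (size 8, align 8) → ends 16; f at 16 (size 8, align 8) → ends 24; total 24 bytes, alignment 8
state at 0 (size 8, align 1) → ends 8
uid at 8 (size 24, align 1) → ends 32
rss at 32 (size 2, align 1) → ends 34
prio at 34 (size 1, align 1) → ends 35
start_time at 35 (size 8, align 1) → ends 43
cpu at 43 (size 8, align 1) → ends 51

43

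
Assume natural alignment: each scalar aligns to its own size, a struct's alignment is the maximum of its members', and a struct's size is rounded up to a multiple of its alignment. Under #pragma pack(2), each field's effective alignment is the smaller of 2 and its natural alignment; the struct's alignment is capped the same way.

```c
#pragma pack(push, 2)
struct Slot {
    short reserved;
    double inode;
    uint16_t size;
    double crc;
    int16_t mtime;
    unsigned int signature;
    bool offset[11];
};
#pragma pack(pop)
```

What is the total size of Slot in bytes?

@0: reserved [2B, align 2] → 2
@2: inode [8B, align 2] → 10
@10: size [2B, align 2] → 12
@12: crc [8B, align 2] → 20
@20: mtime [2B, align 2] → 22
@22: signature [4B, align 2] → 26
@26: offset [11B, align 1] → 37
+1 tail pad (align 2)
size 38, align 2

38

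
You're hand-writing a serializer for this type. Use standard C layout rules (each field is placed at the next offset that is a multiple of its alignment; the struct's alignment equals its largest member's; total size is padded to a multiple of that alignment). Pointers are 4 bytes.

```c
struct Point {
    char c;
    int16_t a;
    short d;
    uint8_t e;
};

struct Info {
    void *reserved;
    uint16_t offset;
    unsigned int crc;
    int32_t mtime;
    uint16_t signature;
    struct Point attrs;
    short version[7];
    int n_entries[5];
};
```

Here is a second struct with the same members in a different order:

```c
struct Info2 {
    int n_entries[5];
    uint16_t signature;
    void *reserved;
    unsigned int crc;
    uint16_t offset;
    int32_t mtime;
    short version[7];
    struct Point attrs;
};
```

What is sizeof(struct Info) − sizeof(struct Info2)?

-4

Point: c at 0 (size 1, align 1) → ends 1; pad 1 to align 2 for a; a at 2 (size 2, align 2) → ends 4; d at 4 (size 2, align 2) → ends 6; e at 6 (size 1, align 1) → ends 7; tail pad 1 to reach multiple of 2; total 8 bytes, alignment 2
reserved at 0 (size 4, align 4) → ends 4
offset at 4 (size 2, align 2) → ends 6
pad 2 to align 4 for crc
crc at 8 (size 4, align 4) → ends 12
mtime at 12 (size 4, align 4) → ends 16
signature at 16 (size 2, align 2) → ends 18
attrs at 18 (size 8, align 2) → ends 26
version at 26 (size 14, align 2) → ends 40
n_entries at 40 (size 20, align 4) → ends 60
total 60 bytes, alignment 4
— Info2 —
n_entries at 0 (size 20, align 4) → ends 20
signature at 20 (size 2, align 2) → ends 22
pad 2 to align 4 for reserved
reserved at 24 (size 4, align 4) → ends 28
crc at 28 (size 4, align 4) → ends 32
offset at 32 (size 2, align 2) → ends 34
pad 2 to align 4 for mtime
mtime at 36 (size 4, align 4) → ends 40
version at 40 (size 14, align 2) → ends 54
attrs at 54 (size 8, align 2) → ends 62
tail pad 2 to reach multiple of 4
total 64 bytes, alignment 4
60 − 64 = -4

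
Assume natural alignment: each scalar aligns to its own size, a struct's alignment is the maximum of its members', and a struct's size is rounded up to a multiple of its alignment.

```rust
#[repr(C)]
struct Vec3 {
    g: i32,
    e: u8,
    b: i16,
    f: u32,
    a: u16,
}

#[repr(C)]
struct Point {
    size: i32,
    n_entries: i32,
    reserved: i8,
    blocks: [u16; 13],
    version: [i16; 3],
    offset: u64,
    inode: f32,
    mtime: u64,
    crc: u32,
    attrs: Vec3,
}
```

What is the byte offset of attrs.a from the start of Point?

88

Vec3: @0: g [4B, align 4] → 4; @4: e [1B, align 1] → 5; +1 pad (align 2); @6: b [2B, align 2] → 8; @8: f [4B, align 4] → 12; @12: a [2B, align 2] → 14; +2 tail pad (align 4); size 16, align 4
@0: size [4B, align 4] → 4
@4: n_entries [4B, align 4] → 8
@8: reserved [1B, align 1] → 9
+1 pad (align 2)
@10: blocks [26B, align 2] → 36
@36: version [6B, align 2] → 42
+6 pad (align 8)
@48: offset [8B, align 8] → 56
@56: inode [4B, align 4] → 60
+4 pad (align 8)
@64: mtime [8B, align 8] → 72
@72: crc [4B, align 4] → 76
@76: attrs [16B, align 4] → 92
within Vec3: a at 12
76 + 12 = 88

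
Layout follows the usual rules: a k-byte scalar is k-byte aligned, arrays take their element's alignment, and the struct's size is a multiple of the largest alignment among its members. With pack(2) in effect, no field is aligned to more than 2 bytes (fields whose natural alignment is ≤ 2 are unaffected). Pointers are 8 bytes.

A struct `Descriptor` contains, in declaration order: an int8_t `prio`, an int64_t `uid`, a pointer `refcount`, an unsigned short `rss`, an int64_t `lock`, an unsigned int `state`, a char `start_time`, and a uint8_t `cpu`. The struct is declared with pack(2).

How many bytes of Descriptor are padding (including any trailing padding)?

prio at 0 (size 1, align 1) → ends 1
pad 1 to align 2 for uid
uid at 2 (size 8, align 2) → ends 10
refcount at 10 (size 8, align 2) → ends 18
rss at 18 (size 2, align 2) → ends 20
lock at 20 (size 8, align 2) → ends 28
state at 28 (size 4, align 2) → ends 32
start_time at 32 (size 1, align 1) → ends 33
cpu at 33 (size 1, align 1) → ends 34
total 34 bytes, alignment 2
data bytes 33, size 34 → padding 1

1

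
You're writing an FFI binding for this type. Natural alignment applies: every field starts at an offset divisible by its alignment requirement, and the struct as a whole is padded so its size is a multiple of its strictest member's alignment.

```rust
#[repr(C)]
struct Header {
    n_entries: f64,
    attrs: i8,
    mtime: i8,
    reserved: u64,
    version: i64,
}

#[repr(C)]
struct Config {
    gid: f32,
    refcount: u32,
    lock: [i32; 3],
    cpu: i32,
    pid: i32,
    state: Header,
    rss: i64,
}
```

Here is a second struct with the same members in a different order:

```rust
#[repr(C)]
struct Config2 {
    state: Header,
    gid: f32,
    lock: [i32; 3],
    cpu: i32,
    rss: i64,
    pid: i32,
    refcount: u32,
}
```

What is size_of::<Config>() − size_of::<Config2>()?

Header: 0..8  n_entries  (8B, 8-aligned); 8..9  attrs  (1B, 1-aligned); 9..10  mtime  (1B, 1-aligned); 10..16  -- padding (6B); 16..24  reserved  (8B, 8-aligned); 24..32  version  (8B, 8-aligned); sizeof = 32, alignof = 8
0..4  gid  (4B, 4-aligned)
4..8  refcount  (4B, 4-aligned)
8..20  lock  (12B, 4-aligned)
20..24  cpu  (4B, 4-aligned)
24..28  pid  (4B, 4-aligned)
28..32  -- padding (4B)
32..64  state  (32B, 8-aligned)
64..72  rss  (8B, 8-aligned)
sizeof = 72, alignof = 8
— Config2 —
0..32  state  (32B, 8-aligned)
32..36  gid  (4B, 4-aligned)
36..48  lock  (12B, 4-aligned)
48..52  cpu  (4B, 4-aligned)
52..56  -- padding (4B)
56..64  rss  (8B, 8-aligned)
64..68  pid  (4B, 4-aligned)
68..72  refcount  (4B, 4-aligned)
sizeof = 72, alignof = 8
72 − 72 = 0

0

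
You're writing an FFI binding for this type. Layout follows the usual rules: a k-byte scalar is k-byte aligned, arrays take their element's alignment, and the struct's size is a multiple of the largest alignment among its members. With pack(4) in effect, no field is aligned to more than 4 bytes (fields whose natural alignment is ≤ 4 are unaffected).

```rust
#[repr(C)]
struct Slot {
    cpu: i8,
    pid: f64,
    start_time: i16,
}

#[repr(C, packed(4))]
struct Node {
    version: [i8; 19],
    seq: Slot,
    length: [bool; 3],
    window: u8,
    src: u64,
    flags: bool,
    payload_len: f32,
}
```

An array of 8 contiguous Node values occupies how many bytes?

Slot: @0: cpu [1B, align 1] → 1; +7 pad (align 8); @8: pid [8B, align 8] → 16; @16: start_time [2B, align 2] → 18; +6 tail pad (align 8); size 24, align 8
@0: version [19B, align 1] → 19
+1 pad (align 4)
@20: seq [24B, align 4] → 44
@44: length [3B, align 1] → 47
@47: window [1B, align 1] → 48
@48: src [8B, align 4] → 56
@56: flags [1B, align 1] → 57
+3 pad (align 4)
@60: payload_len [4B, align 4] → 64
size 64, align 4
array of 8: 8 × 64 = 512

512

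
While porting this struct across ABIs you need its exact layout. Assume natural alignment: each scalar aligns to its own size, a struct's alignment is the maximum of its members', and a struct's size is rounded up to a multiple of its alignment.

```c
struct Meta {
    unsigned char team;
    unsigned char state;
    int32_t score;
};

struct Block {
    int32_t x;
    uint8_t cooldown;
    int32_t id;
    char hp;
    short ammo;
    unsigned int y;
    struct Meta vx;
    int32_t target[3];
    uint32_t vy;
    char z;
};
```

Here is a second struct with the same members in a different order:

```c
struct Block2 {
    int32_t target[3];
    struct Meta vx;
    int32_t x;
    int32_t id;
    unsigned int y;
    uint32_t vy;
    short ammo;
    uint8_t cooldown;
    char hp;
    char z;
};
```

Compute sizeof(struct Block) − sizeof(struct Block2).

Meta: 0..1  team  (1B, 1-aligned); 1..2  state  (1B, 1-aligned); 2..4  -- padding (2B); 4..8  score  (4B, 4-aligned); sizeof = 8, alignof = 4
0..4  x  (4B, 4-aligned)
4..5  cooldown  (1B, 1-aligned)
5..8  -- padding (3B)
8..12  id  (4B, 4-aligned)
12..13  hp  (1B, 1-aligned)
13..14  -- padding (1B)
14..16  ammo  (2B, 2-aligned)
16..20  y  (4B, 4-aligned)
20..28  vx  (8B, 4-aligned)
28..40  target  (12B, 4-aligned)
40..44  vy  (4B, 4-aligned)
44..45  z  (1B, 1-aligned)
45..48  -- tail padding (3B)
sizeof = 48, alignof = 4
— Block2 —
0..12  target  (12B, 4-aligned)
12..20  vx  (8B, 4-aligned)
20..24  x  (4B, 4-aligned)
24..28  id  (4B, 4-aligned)
28..32  y  (4B, 4-aligned)
32..36  vy  (4B, 4-aligned)
36..38  ammo  (2B, 2-aligned)
38..39  cooldown  (1B, 1-aligned)
39..40  hp  (1B, 1-aligned)
40..41  z  (1B, 1-aligned)
41..44  -- tail padding (3B)
sizeof = 44, alignof = 4
48 − 44 = 4

4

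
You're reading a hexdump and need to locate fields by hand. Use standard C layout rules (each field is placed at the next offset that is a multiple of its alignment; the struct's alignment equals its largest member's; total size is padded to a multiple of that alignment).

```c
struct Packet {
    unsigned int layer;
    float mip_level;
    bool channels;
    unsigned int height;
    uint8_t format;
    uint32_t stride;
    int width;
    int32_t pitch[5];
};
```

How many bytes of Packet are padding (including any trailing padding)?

0..4  layer  (4B, 4-aligned)
4..8  mip_level  (4B, 4-aligned)
8..9  channels  (1B, 1-aligned)
9..12  -- padding (3B)
12..16  height  (4B, 4-aligned)
16..17  format  (1B, 1-aligned)
17..20  -- padding (3B)
20..24  stride  (4B, 4-aligned)
24..28  width  (4B, 4-aligned)
28..48  pitch  (20B, 4-aligned)
sizeof = 48, alignof = 4
data bytes 42, size 48 → padding 6

6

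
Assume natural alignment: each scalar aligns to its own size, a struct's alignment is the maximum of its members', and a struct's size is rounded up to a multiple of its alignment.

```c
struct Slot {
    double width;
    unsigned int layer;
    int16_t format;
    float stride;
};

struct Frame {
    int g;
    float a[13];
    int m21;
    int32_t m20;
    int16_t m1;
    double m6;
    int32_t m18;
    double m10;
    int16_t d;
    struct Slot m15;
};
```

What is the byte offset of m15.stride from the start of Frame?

Slot: width at 0 (size 8, align 8) → ends 8; layer at 8 (size 4, align 4) → ends 12; format at 12 (size 2, align 2) → ends 14; pad 2 to align 4 for stride; stride at 16 (size 4, align 4) → ends 20; tail pad 4 to reach multiple of 8; total 24 bytes, alignment 8
g at 0 (size 4, align 4) → ends 4
a at 4 (size 52, align 4) → ends 56
m21 at 56 (size 4, align 4) → ends 60
m20 at 60 (size 4, align 4) → ends 64
m1 at 64 (size 2, align 2) → ends 66
pad 6 to align 8 for m6
m6 at 72 (size 8, align 8) → ends 80
m18 at 80 (size 4, align 4) → ends 84
pad 4 to align 8 for m10
m10 at 88 (size 8, align 8) → ends 96
d at 96 (size 2, align 2) → ends 98
pad 6 to align 8 for m15
m15 at 104 (size 24, align 8) → ends 128
within Slot: stride at 16
104 + 16 = 120

120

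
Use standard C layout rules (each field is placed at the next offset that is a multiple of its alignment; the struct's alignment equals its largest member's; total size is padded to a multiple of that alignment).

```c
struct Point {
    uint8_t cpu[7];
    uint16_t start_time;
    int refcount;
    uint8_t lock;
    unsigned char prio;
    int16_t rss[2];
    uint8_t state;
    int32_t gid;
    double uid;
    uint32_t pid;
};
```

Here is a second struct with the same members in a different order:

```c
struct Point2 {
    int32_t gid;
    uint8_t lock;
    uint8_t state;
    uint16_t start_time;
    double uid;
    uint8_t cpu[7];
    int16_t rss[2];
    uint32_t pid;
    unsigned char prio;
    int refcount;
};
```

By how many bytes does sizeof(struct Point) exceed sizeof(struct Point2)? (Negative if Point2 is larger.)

cpu at 0 (size 7, align 1) → ends 7
pad 1 to align 2 for start_time
start_time at 8 (size 2, align 2) → ends 10
pad 2 to align 4 for refcount
refcount at 12 (size 4, align 4) → ends 16
lock at 16 (size 1, align 1) → ends 17
prio at 17 (size 1, align 1) → ends 18
rss at 18 (size 4, align 2) → ends 22
state at 22 (size 1, align 1) → ends 23
pad 1 to align 4 for gid
gid at 24 (size 4, align 4) → ends 28
pad 4 to align 8 for uid
uid at 32 (size 8, align 8) → ends 40
pid at 40 (size 4, align 4) → ends 44
tail pad 4 to reach multiple of 8
total 48 bytes, alignment 8
— Point2 —
gid at 0 (size 4, align 4) → ends 4
lock at 4 (size 1, align 1) → ends 5
state at 5 (size 1, align 1) → ends 6
start_time at 6 (size 2, align 2) → ends 8
uid at 8 (size 8, align 8) → ends 16
cpu at 16 (size 7, align 1) → ends 23
pad 1 to align 2 for rss
rss at 24 (size 4, align 2) → ends 28
pid at 28 (size 4, align 4) → ends 32
prio at 32 (size 1, align 1) → ends 33
pad 3 to align 4 for refcount
refcount at 36 (size 4, align 4) → ends 40
total 40 bytes, alignment 8
48 − 40 = 8

8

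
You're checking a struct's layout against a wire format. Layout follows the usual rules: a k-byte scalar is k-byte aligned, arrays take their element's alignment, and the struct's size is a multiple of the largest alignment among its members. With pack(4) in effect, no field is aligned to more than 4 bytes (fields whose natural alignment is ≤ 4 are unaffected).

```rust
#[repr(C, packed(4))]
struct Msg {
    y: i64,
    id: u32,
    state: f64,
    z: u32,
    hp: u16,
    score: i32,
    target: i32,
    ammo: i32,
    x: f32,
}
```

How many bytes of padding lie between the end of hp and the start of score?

2

y at 0 (size 8, align 4) → ends 8
id at 8 (size 4, align 4) → ends 12
state at 12 (size 8, align 4) → ends 20
z at 20 (size 4, align 4) → ends 24
hp at 24 (size 2, align 2) → ends 26
pad 2 to align 4 for score
score at 28 (size 4, align 4) → ends 32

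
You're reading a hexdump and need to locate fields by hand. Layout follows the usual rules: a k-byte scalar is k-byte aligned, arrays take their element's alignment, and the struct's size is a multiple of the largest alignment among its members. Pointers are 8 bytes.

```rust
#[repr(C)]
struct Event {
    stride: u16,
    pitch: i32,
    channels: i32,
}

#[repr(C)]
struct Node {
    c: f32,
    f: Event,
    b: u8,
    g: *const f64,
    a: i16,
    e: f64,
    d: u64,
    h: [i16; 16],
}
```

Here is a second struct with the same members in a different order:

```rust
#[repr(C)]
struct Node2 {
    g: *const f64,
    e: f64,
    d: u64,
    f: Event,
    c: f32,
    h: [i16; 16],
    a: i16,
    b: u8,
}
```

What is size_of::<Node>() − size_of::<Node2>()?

8

Event: 0..2  stride  (2B, 2-aligned); 2..4  -- padding (2B); 4..8  pitch  (4B, 4-aligned); 8..12  channels  (4B, 4-aligned); sizeof = 12, alignof = 4
0..4  c  (4B, 4-aligned)
4..16  f  (12B, 4-aligned)
16..17  b  (1B, 1-aligned)
17..24  -- padding (7B)
24..32  g  (8B, 8-aligned)
32..34  a  (2B, 2-aligned)
34..40  -- padding (6B)
40..48  e  (8B, 8-aligned)
48..56  d  (8B, 8-aligned)
56..88  h  (32B, 2-aligned)
sizeof = 88, alignof = 8
— Node2 —
0..8  g  (8B, 8-aligned)
8..16  e  (8B, 8-aligned)
16..24  d  (8B, 8-aligned)
24..36  f  (12B, 4-aligned)
36..40  c  (4B, 4-aligned)
40..72  h  (32B, 2-aligned)
72..74  a  (2B, 2-aligned)
74..75  b  (1B, 1-aligned)
75..80  -- tail padding (5B)
sizeof = 80, alignof = 8
88 − 80 = 8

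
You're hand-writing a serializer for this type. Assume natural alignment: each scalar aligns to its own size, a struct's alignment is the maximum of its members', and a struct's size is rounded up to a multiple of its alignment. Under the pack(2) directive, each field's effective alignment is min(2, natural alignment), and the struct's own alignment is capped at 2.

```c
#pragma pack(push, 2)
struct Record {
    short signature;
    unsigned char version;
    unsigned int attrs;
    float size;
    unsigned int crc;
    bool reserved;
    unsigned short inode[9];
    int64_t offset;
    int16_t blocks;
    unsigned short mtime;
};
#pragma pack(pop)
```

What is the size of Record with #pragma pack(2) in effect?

48

@0: signature [2B, align 2] → 2
@2: version [1B, align 1] → 3
+1 pad (align 2)
@4: attrs [4B, align 2] → 8
@8: size [4B, align 2] → 12
@12: crc [4B, align 2] → 16
@16: reserved [1B, align 1] → 17
+1 pad (align 2)
@18: inode [18B, align 2] → 36
@36: offset [8B, align 2] → 44
@44: blocks [2B, align 2] → 46
@46: mtime [2B, align 2] → 48
size 48, align 2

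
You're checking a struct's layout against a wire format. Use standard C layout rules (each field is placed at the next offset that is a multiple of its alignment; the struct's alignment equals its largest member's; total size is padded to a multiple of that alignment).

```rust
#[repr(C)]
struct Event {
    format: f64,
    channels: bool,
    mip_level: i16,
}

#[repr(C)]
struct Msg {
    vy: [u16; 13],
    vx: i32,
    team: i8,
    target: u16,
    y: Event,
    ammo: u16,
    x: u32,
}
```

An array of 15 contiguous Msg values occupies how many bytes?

Event: 0..8  format  (8B, 8-aligned); 8..9  channels  (1B, 1-aligned); 9..10  -- padding (1B); 10..12  mip_level  (2B, 2-aligned); 12..16  -- tail padding (4B); sizeof = 16, alignof = 8
0..26  vy  (26B, 2-aligned)
26..28  -- padding (2B)
28..32  vx  (4B, 4-aligned)
32..33  team  (1B, 1-aligned)
33..34  -- padding (1B)
34..36  target  (2B, 2-aligned)
36..40  -- padding (4B)
40..56  y  (16B, 8-aligned)
56..58  ammo  (2B, 2-aligned)
58..60  -- padding (2B)
60..64  x  (4B, 4-aligned)
sizeof = 64, alignof = 8
array of 15: 15 × 64 = 960

960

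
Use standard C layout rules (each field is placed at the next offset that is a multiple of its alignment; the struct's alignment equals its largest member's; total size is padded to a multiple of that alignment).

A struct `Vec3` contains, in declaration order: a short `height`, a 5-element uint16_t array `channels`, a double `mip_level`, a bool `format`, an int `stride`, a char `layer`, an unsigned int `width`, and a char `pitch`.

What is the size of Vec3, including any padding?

48

height at 0 (size 2, align 2) → ends 2
channels at 2 (size 10, align 2) → ends 12
pad 4 to align 8 for mip_level
mip_level at 16 (size 8, align 8) → ends 24
format at 24 (size 1, align 1) → ends 25
pad 3 to align 4 for stride
stride at 28 (size 4, align 4) → ends 32
layer at 32 (size 1, align 1) → ends 33
pad 3 to align 4 for width
width at 36 (size 4, align 4) → ends 40
pitch at 40 (size 1, align 1) → ends 41
tail pad 7 to reach multiple of 8
total 48 bytes, alignment 8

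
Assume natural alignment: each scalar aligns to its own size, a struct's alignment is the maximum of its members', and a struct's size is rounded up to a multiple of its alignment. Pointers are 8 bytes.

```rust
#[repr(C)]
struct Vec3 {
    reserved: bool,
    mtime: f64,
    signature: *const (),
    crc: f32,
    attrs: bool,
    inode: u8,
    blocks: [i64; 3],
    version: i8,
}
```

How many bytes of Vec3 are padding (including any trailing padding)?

reserved at 0 (size 1, align 1) → ends 1
pad 7 to align 8 for mtime
mtime at 8 (size 8, align 8) → ends 16
signature at 16 (size 8, align 8) → ends 24
crc at 24 (size 4, align 4) → ends 28
attrs at 28 (size 1, align 1) → ends 29
inode at 29 (size 1, align 1) → ends 30
pad 2 to align 8 for blocks
blocks at 32 (size 24, align 8) → ends 56
version at 56 (size 1, align 1) → ends 57
tail pad 7 to reach multiple of 8
total 64 bytes, alignment 8
data bytes 48, size 64 → padding 16

16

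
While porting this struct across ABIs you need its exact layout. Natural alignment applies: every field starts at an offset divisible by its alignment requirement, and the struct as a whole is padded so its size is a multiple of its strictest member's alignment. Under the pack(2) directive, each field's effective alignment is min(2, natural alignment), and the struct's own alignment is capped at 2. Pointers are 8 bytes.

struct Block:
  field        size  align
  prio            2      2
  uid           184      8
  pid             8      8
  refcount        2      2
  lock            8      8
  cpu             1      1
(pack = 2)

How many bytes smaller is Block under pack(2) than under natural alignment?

natural layout:
  prio at 0 (size 2, align 2) → ends 2
  pad 6 to align 8 for uid
  uid at 8 (size 184, align 8) → ends 192
  pid at 192 (size 8, align 8) → ends 200
  refcount at 200 (size 2, align 2) → ends 202
  pad 6 to align 8 for lock
  lock at 208 (size 8, align 8) → ends 216
  cpu at 216 (size 1, align 1) → ends 217
  tail pad 7 to reach multiple of 8
  total 224 bytes, alignment 8
packed(2) layout:
  prio at 0 (size 2, align 2) → ends 2
  uid at 2 (size 184, align 2) → ends 186
  pid at 186 (size 8, align 2) → ends 194
  refcount at 194 (size 2, align 2) → ends 196
  lock at 196 (size 8, align 2) → ends 204
  cpu at 204 (size 1, align 1) → ends 205
  tail pad 1 to reach multiple of 2
  total 206 bytes, alignment 2
224 − 206 = 18

18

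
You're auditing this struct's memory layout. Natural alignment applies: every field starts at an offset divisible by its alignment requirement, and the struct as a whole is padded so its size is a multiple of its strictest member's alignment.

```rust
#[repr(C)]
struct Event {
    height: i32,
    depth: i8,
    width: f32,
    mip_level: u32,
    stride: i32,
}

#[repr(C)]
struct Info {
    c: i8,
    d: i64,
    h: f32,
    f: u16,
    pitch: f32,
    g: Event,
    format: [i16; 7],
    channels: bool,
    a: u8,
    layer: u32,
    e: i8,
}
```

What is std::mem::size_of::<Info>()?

72

Event: height at 0 (size 4, align 4) → ends 4; depth at 4 (size 1, align 1) → ends 5; pad 3 to align 4 for width; width at 8 (size 4, align 4) → ends 12; mip_level at 12 (size 4, align 4) → ends 16; stride at 16 (size 4, align 4) → ends 20; total 20 bytes, alignment 4
c at 0 (size 1, align 1) → ends 1
pad 7 to align 8 for d
d at 8 (size 8, align 8) → ends 16
h at 16 (size 4, align 4) → ends 20
f at 20 (size 2, align 2) → ends 22
pad 2 to align 4 for pitch
pitch at 24 (size 4, align 4) → ends 28
g at 28 (size 20, align 4) → ends 48
format at 48 (size 14, align 2) → ends 62
channels at 62 (size 1, align 1) → ends 63
a at 63 (size 1, align 1) → ends 64
layer at 64 (size 4, align 4) → ends 68
e at 68 (size 1, align 1) → ends 69
tail pad 3 to reach multiple of 8
total 72 bytes, alignment 8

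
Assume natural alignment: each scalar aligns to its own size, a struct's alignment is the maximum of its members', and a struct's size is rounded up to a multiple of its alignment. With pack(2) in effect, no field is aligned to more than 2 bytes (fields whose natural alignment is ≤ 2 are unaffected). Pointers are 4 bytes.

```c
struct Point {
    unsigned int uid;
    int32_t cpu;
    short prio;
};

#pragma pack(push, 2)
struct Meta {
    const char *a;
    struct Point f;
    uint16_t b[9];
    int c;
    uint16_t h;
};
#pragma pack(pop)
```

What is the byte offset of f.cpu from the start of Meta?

Point: uid at 0 (size 4, align 4) → ends 4; cpu at 4 (size 4, align 4) → ends 8; prio at 8 (size 2, align 2) → ends 10; tail pad 2 to reach multiple of 4; total 12 bytes, alignment 4
a at 0 (size 4, align 2) → ends 4
f at 4 (size 12, align 2) → ends 16
within Point: cpu at 4
4 + 4 = 8

8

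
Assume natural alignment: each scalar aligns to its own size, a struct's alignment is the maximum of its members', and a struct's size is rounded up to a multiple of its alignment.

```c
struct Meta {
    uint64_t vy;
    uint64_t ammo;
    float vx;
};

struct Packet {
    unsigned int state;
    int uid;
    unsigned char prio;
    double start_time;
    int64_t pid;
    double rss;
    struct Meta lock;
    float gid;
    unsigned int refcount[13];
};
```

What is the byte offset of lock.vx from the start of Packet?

Meta: 0..8  vy  (8B, 8-aligned); 8..16  ammo  (8B, 8-aligned); 16..20  vx  (4B, 4-aligned); 20..24  -- tail padding (4B); sizeof = 24, alignof = 8
0..4  state  (4B, 4-aligned)
4..8  uid  (4B, 4-aligned)
8..9  prio  (1B, 1-aligned)
9..16  -- padding (7B)
16..24  start_time  (8B, 8-aligned)
24..32  pid  (8B, 8-aligned)
32..40  rss  (8B, 8-aligned)
40..64  lock  (24B, 8-aligned)
within Meta: vx at 16
40 + 16 = 56

56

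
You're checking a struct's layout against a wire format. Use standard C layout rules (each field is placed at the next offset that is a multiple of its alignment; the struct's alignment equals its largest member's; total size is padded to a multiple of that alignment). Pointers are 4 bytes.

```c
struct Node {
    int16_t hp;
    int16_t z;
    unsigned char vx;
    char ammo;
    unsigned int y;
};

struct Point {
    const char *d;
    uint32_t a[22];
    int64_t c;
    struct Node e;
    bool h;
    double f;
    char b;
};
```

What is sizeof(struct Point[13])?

Node: 0..2  hp  (2B, 2-aligned); 2..4  z  (2B, 2-aligned); 4..5  vx  (1B, 1-aligned); 5..6  ammo  (1B, 1-aligned); 6..8  -- padding (2B); 8..12  y  (4B, 4-aligned); sizeof = 12, alignof = 4
0..4  d  (4B, 4-aligned)
4..92  a  (88B, 4-aligned)
92..96  -- padding (4B)
96..104  c  (8B, 8-aligned)
104..116  e  (12B, 4-aligned)
116..117  h  (1B, 1-aligned)
117..120  -- padding (3B)
120..128  f  (8B, 8-aligned)
128..129  b  (1B, 1-aligned)
129..136  -- tail padding (7B)
sizeof = 136, alignof = 8
array of 13: 13 × 136 = 1768

1768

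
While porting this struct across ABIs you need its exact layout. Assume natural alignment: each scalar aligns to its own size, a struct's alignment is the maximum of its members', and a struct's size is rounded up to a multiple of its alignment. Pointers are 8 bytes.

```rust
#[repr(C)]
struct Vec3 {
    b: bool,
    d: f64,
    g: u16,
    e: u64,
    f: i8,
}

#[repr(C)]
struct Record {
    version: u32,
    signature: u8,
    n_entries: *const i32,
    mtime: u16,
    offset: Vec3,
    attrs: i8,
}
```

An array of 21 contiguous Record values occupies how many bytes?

1512

Vec3: @0: b [1B, align 1] → 1; +7 pad (align 8); @8: d [8B, align 8] → 16; @16: g [2B, align 2] → 18; +6 pad (align 8); @24: e [8B, align 8] → 32; @32: f [1B, align 1] → 33; +7 tail pad (align 8); size 40, align 8
@0: version [4B, align 4] → 4
@4: signature [1B, align 1] → 5
+3 pad (align 8)
@8: n_entries [8B, align 8] → 16
@16: mtime [2B, align 2] → 18
+6 pad (align 8)
@24: offset [40B, align 8] → 64
@64: attrs [1B, align 1] → 65
+7 tail pad (align 8)
size 72, align 8
array of 21: 21 × 72 = 1512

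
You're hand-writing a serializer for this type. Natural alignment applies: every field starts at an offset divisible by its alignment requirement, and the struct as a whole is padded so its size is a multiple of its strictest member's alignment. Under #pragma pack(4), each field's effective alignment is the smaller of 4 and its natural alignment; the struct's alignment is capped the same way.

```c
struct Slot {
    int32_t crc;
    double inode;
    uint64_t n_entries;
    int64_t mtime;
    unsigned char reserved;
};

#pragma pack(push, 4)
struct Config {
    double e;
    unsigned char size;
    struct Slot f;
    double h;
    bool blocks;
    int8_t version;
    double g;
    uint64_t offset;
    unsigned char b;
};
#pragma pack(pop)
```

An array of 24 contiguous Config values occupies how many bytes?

Slot: 0..4  crc  (4B, 4-aligned); 4..8  -- padding (4B); 8..16  inode  (8B, 8-aligned); 16..24  n_entries  (8B, 8-aligned); 24..32  mtime  (8B, 8-aligned); 32..33  reserved  (1B, 1-aligned); 33..40  -- tail padding (7B); sizeof = 40, alignof = 8
0..8  e  (8B, 4-aligned)
8..9  size  (1B, 1-aligned)
9..12  -- padding (3B)
12..52  f  (40B, 4-aligned)
52..60  h  (8B, 4-aligned)
60..61  blocks  (1B, 1-aligned)
61..62  version  (1B, 1-aligned)
62..64  -- padding (2B)
64..72  g  (8B, 4-aligned)
72..80  offset  (8B, 4-aligned)
80..81  b  (1B, 1-aligned)
81..84  -- tail padding (3B)
sizeof = 84, alignof = 4
array of 24: 24 × 84 = 2016

2016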